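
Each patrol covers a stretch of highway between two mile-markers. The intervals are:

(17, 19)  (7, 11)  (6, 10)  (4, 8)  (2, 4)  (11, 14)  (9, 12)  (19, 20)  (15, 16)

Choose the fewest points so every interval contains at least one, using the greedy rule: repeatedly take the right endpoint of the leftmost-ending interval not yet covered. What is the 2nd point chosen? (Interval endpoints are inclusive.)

10

Sort by right endpoint; whenever an interval is uncovered, place a point at its right end.
By right end: [2,4]  [4,8]  [6,10]  [7,11]  [9,12]  [11,14]  [15,16]  [17,19]  [19,20]
[2,4] uncovered → point at 4; [6,10] uncovered → point at 10; [11,14] uncovered → point at 14; [15,16] uncovered → point at 16; [17,19] uncovered → point at 19.
Points: 4, 10, 14, 16, 19 (5 total).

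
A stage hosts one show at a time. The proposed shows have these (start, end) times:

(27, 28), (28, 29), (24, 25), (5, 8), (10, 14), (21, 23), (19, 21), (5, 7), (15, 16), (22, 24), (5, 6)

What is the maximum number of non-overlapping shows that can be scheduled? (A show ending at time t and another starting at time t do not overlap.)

Sort by end time and greedily take each interval whose start is ≥ the last chosen end.
By end time: (5,6), (5,7), (5,8), (10,14), (15,16), (19,21), (21,23), (22,24), (24,25), (27,28), (28,29).
Pick (5,6); next start ≥ 6 → (10,14); next start ≥ 14 → (15,16); next start ≥ 16 → (19,21); next start ≥ 21 → (21,23); next start ≥ 23 → (24,25); next start ≥ 25 → (27,28); next start ≥ 28 → (28,29).
Selected 8 shows.

8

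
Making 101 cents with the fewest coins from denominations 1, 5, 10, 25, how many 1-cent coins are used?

101 − 4×25→1 − 1×1→0
Count of 1: 1

1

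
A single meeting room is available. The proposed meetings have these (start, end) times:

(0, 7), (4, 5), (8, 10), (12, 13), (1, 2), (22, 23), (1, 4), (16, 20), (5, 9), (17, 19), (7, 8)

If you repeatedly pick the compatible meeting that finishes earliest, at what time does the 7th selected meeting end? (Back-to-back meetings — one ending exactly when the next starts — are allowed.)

23

Order by finish time; keep every interval that doesn't clash with the previous kept one.
By end time: (1,2), (1,4), (4,5), (0,7), (7,8), (5,9), (8,10), (12,13), (17,19), (16,20), (22,23).
Pick (1,2); next start ≥ 2 → (4,5); next start ≥ 5 → (7,8); next start ≥ 8 → (8,10); next start ≥ 10 → (12,13); next start ≥ 13 → (17,19); next start ≥ 19 → (22,23).
Selected: (1,2) (4,5) (7,8) (8,10) (12,13) (17,19) (22,23)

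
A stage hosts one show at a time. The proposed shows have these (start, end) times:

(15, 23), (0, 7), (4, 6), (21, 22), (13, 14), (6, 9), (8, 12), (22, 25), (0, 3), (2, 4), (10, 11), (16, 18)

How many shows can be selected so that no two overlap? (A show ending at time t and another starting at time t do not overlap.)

Sorted by end: (0,3)  (2,4)  (4,6)  (0,7)  (6,9)  (10,11)  (8,12)  (13,14)  (16,18)  (21,22)  (15,23)  (22,25)
take (0,3); skip (2,4); take (4,6); take (6,9); take (10,11); take (13,14); take (16,18); take (21,22); skip (15,23); take (22,25).
Selected 8 shows.

8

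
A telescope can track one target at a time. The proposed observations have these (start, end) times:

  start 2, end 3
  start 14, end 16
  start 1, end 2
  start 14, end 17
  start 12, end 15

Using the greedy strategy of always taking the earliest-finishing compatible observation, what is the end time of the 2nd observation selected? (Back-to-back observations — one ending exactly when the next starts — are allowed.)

Greedy by earliest finish: after sorting by end time, pick each interval compatible with the last pick.
By end time: (1,2), (2,3), (12,15), (14,16), (14,17).
Pick (1,2); next start ≥ 2 → (2,3); next start ≥ 3 → (12,15).
Selected: (1,2) (2,3) (12,15)

3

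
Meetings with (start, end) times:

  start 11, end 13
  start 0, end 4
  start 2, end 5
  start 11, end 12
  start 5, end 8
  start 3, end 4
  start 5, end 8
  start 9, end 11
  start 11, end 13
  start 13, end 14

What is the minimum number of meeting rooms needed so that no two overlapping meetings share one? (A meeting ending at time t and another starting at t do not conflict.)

3

Count concurrent intervals with a sweep; the peak is the room count.
starts: [0, 2, 3, 5, 5, 9, 11, 11, 11, 13]
ends:   [4, 4, 5, 8, 8, 11, 12, 13, 13, 14]
s0→1 s2→2 s3→3  — peak 3.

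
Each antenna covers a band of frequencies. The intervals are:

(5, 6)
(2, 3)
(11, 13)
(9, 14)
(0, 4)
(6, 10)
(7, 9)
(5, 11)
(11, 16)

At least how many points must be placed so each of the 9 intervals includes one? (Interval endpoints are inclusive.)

Process intervals by earliest right end; each time one isn't hit yet, stab at its right endpoint.
By right end: [2,3]  [0,4]  [5,6]  [7,9]  [6,10]  [5,11]  [11,13]  [9,14]  [11,16]
[2,3] uncovered → point at 3; [5,6] uncovered → point at 6; [7,9] uncovered → point at 9; [11,13] uncovered → point at 13.
Points: 3, 6, 9, 13 (4 total).

4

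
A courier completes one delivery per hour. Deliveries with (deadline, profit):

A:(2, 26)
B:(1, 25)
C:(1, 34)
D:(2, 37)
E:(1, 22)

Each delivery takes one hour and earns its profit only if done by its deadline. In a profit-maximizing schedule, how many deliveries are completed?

2

Take jobs in profit order; each goes to the latest open slot no later than its deadline.
Profit order: D=37 C=34 A=26 B=25 E=22
Assign: D→slot 2, C→slot 1, A skipped, B skipped, E skipped.
Slots: [1:C] [2:D]
2 of 5 scheduled.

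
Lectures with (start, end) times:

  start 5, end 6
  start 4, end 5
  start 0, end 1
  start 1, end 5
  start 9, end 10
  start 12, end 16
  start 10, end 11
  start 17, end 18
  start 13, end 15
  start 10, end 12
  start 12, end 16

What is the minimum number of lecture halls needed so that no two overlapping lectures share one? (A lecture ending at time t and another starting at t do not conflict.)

starts: [0, 1, 4, 5, 9, 10, 10, 12, 12, 13, 17]
ends:   [1, 5, 5, 6, 10, 11, 12, 15, 16, 16, 18]
s0→1 e1→0 s1→1 s4→2 e5→1 e5→0 s5→1 e6→0 s9→1 e10→0 s10→1 s10→2 e11→1 e12→0 s12→1 s12→2 s13→3  — peak 3.

3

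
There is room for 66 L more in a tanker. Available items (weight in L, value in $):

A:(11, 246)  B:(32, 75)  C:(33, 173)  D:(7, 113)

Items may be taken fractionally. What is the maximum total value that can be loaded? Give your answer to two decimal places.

Sort by value per unit weight and fill in that order.
Order: A (246/11=22.36) > D (113/7=16.14) > C (173/33=5.24) > B (75/32=2.34)
Fill: take A (11 @ 246) → take D (7 @ 113) → take C (33 @ 173) → take 15/32 of B → 35.16; 66/66 used.
Total value = 567.16

567.16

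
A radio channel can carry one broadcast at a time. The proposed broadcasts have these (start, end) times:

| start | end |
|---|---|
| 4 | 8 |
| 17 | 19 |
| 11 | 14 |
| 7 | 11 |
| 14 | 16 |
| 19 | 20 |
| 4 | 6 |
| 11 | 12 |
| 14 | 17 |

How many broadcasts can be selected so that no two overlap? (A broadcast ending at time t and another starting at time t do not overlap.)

6

Sorted by end: (4,6)  (4,8)  (7,11)  (11,12)  (11,14)  (14,16)  (14,17)  (17,19)  (19,20)
take (4,6); skip (4,8); take (7,11); take (11,12); skip (11,14); take (14,16); skip (14,17); take (17,19); take (19,20).
Selected 6 broadcasts.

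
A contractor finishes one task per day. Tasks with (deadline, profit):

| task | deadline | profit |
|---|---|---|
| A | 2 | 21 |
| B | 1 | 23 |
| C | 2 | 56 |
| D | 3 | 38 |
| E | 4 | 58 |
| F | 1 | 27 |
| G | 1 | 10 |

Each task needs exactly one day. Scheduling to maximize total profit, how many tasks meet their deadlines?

Profit order: E=58 C=56 D=38 F=27 B=23 A=21 G=10
Assign: E→slot 4, C→slot 2, D→slot 3, F→slot 1, B skipped, A skipped, G skipped.
Slots: [1:F] [2:C] [3:D] [4:E]
4 of 7 scheduled.

4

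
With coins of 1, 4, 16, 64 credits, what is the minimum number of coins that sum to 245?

8

245 = 3×64 + 3×16 + 1×4 + 1×1
Total coins = 3 + 3 + 1 + 1 = 8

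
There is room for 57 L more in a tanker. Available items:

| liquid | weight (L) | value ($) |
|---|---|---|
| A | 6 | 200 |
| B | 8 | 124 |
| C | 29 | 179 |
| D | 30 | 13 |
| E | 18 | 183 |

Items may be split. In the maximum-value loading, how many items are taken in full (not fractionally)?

3

Sort by value per unit weight and fill in that order.
Ratios (sorted): A 33.33, B 15.50, E 10.17, C 6.17, D 0.43
take A (6 @ 200); take B (8 @ 124); take E (18 @ 183); take 25/29 of C → 154.31. Capacity used 57/57.
3 item(s) taken whole; one partial (take 25/29 of C).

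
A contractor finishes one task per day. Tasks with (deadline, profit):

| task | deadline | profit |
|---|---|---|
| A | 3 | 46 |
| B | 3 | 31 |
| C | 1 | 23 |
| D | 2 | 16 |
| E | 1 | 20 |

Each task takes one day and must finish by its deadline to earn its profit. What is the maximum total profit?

100

Take jobs in profit order; each goes to the latest open slot no later than its deadline.
Profit order: A=46 B=31 C=23 E=20 D=16
Assign: A→slot 3, B→slot 2, C→slot 1, E skipped, D skipped.
Slots: [1:C] [2:B] [3:A]
Profit = 23 + 31 + 46 = 100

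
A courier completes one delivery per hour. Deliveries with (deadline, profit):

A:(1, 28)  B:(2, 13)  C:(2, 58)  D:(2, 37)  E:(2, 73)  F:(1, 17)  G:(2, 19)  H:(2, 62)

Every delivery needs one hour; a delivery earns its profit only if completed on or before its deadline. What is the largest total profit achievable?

Sort by profit descending; place each in the latest free slot ≤ its deadline.
Profit order: E=73 H=62 C=58 D=37 A=28 G=19 F=17 B=13
Assign: E→slot 2, H→slot 1, C skipped, D skipped, A skipped, G skipped, F skipped, B skipped.
Slots: [1:H] [2:E]
Profit = 62 + 73 = 135

135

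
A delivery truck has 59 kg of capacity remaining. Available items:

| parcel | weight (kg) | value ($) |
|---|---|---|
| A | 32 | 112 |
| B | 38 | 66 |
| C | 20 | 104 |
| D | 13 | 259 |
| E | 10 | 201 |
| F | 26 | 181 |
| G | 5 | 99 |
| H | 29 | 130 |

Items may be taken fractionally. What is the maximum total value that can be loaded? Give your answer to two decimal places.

766.00

Greedy by value/weight ratio, highest first.
Ratios (sorted): E 20.10, D 19.92, G 19.80, F 6.96, C 5.20, H 4.48, A 3.50, B 1.74
take E (10 @ 201); take D (13 @ 259); take G (5 @ 99); take F (26 @ 181); take 5/20 of C → 26.00. Capacity used 59/59.
Total value = 766.00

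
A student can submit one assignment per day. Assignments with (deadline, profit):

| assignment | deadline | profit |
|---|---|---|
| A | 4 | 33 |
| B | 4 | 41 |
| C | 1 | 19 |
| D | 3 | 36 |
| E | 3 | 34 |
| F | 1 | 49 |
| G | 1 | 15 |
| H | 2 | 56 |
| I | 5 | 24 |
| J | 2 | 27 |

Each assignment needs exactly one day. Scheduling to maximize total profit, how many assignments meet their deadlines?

5

By profit: H(d2,56), F(d1,49), B(d4,41), D(d3,36), E(d3,34), A(d4,33), J(d2,27), I(d5,24), C(d1,19), G(d1,15)
H→slot 2; F→slot 1; B→slot 4; D→slot 3; E skipped; A skipped; J skipped; I→slot 5; C skipped; G skipped.
5 of 10 scheduled.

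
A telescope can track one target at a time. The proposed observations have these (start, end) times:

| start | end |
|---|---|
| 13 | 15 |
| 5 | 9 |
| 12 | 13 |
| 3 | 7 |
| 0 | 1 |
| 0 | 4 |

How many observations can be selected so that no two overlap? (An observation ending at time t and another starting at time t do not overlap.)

Order by finish time; keep every interval that doesn't clash with the previous kept one.
Sorted by end: (0,1)  (0,4)  (3,7)  (5,9)  (12,13)  (13,15)
take (0,1); take (3,7); skip (5,9); take (12,13); take (13,15).
Selected 4 observations.

4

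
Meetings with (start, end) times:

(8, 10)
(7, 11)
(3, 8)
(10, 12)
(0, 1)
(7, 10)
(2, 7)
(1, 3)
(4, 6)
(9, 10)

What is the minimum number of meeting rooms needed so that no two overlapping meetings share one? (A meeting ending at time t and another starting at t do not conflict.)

4

The answer is the maximum number of intervals overlapping at any instant.
starts: [0, 1, 2, 3, 4, 7, 7, 8, 9, 10]
ends:   [1, 3, 6, 7, 8, 10, 10, 10, 11, 12]
s0→1 e1→0 s1→1 s2→2 e3→1 s3→2 s4→3 e6→2 e7→1 s7→2 s7→3 e8→2 s8→3 s9→4  — peak 4.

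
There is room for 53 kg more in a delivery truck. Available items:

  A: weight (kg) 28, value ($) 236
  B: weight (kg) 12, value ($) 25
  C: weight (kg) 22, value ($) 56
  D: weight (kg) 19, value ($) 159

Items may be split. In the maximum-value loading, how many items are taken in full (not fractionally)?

2

Ratios (sorted): A 8.43, D 8.37, C 2.55, B 2.08
take A (28 @ 236); take D (19 @ 159); take 6/22 of C → 15.27. Capacity used 53/53.
2 item(s) taken whole; one partial (take 6/22 of C).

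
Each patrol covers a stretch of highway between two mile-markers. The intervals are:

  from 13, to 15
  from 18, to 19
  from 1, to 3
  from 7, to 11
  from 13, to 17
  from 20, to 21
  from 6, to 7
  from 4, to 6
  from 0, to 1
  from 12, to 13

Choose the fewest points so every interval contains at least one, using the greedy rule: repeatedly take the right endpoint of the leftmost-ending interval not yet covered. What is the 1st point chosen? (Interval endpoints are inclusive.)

1

Sorted: [0,1] [1,3] [4,6] [6,7] [7,11] [12,13] [13,15] [13,17] [18,19] [20,21]
{[0,1],[1,3]} hit by 1; {[4,6],[6,7]} hit by 6; {[7,11]} hit by 11; {[12,13],[13,15],[13,17]} hit by 13; {[18,19]} hit by 19; {[20,21]} hit by 21.
Points: 1, 6, 11, 13, 19, 21 (6 total).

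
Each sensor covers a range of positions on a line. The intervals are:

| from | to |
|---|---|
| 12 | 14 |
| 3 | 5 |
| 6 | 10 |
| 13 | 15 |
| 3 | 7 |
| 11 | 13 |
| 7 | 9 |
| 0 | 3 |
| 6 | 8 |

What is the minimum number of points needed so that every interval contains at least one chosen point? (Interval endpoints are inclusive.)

Sorted: [0,3] [3,5] [3,7] [6,8] [7,9] [6,10] [11,13] [12,14] [13,15]
{[0,3],[3,5],[3,7]} hit by 3; {[6,8],[7,9],[6,10]} hit by 8; {[11,13],[12,14],[13,15]} hit by 13.
Points: 3, 8, 13 (3 total).

3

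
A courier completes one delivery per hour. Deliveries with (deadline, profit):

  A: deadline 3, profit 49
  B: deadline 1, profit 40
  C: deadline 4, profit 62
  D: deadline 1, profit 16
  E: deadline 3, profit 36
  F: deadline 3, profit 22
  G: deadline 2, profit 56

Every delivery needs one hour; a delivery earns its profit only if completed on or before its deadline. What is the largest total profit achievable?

207

Take jobs in profit order; each goes to the latest open slot no later than its deadline.
Profit order: C=62 G=56 A=49 B=40 E=36 F=22 D=16
Assign: C→slot 4, G→slot 2, A→slot 3, B→slot 1, E skipped, F skipped, D skipped.
Slots: [1:B] [2:G] [3:A] [4:C]
Profit = 40 + 56 + 49 + 62 = 207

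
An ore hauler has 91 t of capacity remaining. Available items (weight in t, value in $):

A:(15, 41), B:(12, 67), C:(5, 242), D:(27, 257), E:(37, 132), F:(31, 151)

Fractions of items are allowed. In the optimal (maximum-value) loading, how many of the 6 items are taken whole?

Greedy by value/weight ratio, highest first.
Order: C (242/5=48.40) > D (257/27=9.52) > B (67/12=5.58) > F (151/31=4.87) > E (132/37=3.57) > A (41/15=2.73)
Fill: take C (5 @ 242) → take D (27 @ 257) → take B (12 @ 67) → take F (31 @ 151) → take 16/37 of E → 57.08; 91/91 used.
4 item(s) taken whole; one partial (take 16/37 of E).

4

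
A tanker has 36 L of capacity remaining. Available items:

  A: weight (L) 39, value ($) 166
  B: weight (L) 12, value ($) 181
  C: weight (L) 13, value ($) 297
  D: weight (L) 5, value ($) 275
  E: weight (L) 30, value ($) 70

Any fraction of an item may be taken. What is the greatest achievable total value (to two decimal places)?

778.54

Ratios (sorted): D 55.00, C 22.85, B 15.08, A 4.26, E 2.33
take D (5 @ 275); take C (13 @ 297); take B (12 @ 181); take 6/39 of A → 25.54. Capacity used 36/36.
Total value = 778.54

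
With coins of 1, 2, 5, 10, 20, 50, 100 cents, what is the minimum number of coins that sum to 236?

Greedy: take as many of the largest coin as possible, then repeat with the remainder.
236 − 2×100→36 − 1×20→16 − 1×10→6 − 1×5→1 − 1×1→0
Total coins = 2 + 1 + 1 + 1 + 1 = 6

6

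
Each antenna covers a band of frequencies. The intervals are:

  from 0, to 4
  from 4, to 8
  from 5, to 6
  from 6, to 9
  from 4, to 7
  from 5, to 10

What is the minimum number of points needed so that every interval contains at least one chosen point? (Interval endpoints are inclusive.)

By right end: [0,4]  [5,6]  [4,7]  [4,8]  [6,9]  [5,10]
[0,4] uncovered → point at 4; [5,6] uncovered → point at 6.
Points: 4, 6 (2 total).

2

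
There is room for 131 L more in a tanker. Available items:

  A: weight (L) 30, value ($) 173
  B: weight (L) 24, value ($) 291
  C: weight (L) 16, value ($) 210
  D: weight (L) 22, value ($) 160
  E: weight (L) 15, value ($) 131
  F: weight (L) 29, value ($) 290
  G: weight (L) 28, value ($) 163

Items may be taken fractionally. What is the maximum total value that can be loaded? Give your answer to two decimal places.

Greedy by value/weight ratio, highest first.
Ratios (sorted): C 13.12, B 12.12, F 10.00, E 8.73, D 7.27, G 5.82, A 5.77
take C (16 @ 210); take B (24 @ 291); take F (29 @ 290); take E (15 @ 131); take D (22 @ 160); take 25/28 of G → 145.54. Capacity used 131/131.
Total value = 1227.54

1227.54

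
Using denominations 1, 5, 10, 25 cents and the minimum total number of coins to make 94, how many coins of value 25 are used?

3

Greedy: take as many of the largest coin as possible, then repeat with the remainder.
94 = 3×25 + 1×10 + 1×5 + 4×1
Count of 25: 3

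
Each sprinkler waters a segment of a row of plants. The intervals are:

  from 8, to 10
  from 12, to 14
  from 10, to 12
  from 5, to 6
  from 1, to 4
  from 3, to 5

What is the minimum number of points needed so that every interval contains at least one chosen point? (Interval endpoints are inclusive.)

Sorted: [1,4] [3,5] [5,6] [8,10] [10,12] [12,14]
{[1,4],[3,5]} hit by 4; {[5,6]} hit by 6; {[8,10],[10,12]} hit by 10; {[12,14]} hit by 14.
Points: 4, 6, 10, 14 (4 total).

4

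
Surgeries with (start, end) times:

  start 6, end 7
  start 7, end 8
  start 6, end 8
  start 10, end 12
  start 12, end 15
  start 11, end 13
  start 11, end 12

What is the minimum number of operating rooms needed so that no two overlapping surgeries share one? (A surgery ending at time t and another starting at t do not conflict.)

starts: [6, 6, 7, 10, 11, 11, 12]
ends:   [7, 8, 8, 12, 12, 13, 15]
s6→1 s6→2 e7→1 s7→2 e8→1 e8→0 s10→1 s11→2 s11→3  — peak 3.

3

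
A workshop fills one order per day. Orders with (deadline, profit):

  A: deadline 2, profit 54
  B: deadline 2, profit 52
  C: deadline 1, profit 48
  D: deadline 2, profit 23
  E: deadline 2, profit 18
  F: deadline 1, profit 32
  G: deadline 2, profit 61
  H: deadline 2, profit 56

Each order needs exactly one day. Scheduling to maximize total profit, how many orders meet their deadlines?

2

Sort by profit descending; place each in the latest free slot ≤ its deadline.
Profit order: G=61 H=56 A=54 B=52 C=48 F=32 D=23 E=18
Assign: G→slot 2, H→slot 1, A skipped, B skipped, C skipped, F skipped, D skipped, E skipped.
Slots: [1:H] [2:G]
2 of 8 scheduled.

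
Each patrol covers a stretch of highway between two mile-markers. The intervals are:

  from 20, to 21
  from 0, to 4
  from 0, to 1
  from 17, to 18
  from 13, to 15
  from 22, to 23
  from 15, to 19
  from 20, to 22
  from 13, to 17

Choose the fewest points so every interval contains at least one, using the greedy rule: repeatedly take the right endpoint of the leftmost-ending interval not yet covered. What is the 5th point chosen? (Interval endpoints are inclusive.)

23

Sort by right endpoint; whenever an interval is uncovered, place a point at its right end.
By right end: [0,1]  [0,4]  [13,15]  [13,17]  [17,18]  [15,19]  [20,21]  [20,22]  [22,23]
[0,1] uncovered → point at 1; [13,15] uncovered → point at 15; [17,18] uncovered → point at 18; [20,21] uncovered → point at 21; [22,23] uncovered → point at 23.
Points: 1, 15, 18, 21, 23 (5 total).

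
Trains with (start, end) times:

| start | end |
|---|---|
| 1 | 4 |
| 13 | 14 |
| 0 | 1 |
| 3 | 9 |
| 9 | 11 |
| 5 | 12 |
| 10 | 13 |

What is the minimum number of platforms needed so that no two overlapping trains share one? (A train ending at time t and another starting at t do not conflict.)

Events (time:±→running): 0:+→1 1:-→0 1:+→1 3:+→2 4:-→1 5:+→2 9:-→1 9:+→2 10:+→3 … peak 3.

3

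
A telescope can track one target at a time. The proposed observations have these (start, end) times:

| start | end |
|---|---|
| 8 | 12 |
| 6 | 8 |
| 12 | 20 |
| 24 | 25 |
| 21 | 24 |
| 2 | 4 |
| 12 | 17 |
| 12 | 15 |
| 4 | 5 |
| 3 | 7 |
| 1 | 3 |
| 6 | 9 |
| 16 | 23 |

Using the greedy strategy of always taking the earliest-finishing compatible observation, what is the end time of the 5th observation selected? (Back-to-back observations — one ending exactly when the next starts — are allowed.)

Sort by end time and greedily take each interval whose start is ≥ the last chosen end.
Sorted by end: (1,3)  (2,4)  (4,5)  (3,7)  (6,8)  (6,9)  (8,12)  (12,15)  (12,17)  (12,20)  (16,23)  (21,24)  (24,25)
take (1,3); take (4,5); skip (3,7); take (6,8); take (8,12); take (12,15); skip (12,17); take (16,23); take (24,25).
Selected: (1,3) (4,5) (6,8) (8,12) (12,15) (16,23) (24,25)

15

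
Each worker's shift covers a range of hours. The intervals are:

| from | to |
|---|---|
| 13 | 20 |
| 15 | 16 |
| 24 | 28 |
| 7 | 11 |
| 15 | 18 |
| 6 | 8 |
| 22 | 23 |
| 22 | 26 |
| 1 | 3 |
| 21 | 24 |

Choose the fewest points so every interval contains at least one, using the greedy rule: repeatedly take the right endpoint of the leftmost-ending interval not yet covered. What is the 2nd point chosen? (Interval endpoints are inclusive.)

8

Process intervals by earliest right end; each time one isn't hit yet, stab at its right endpoint.
Sorted: [1,3] [6,8] [7,11] [15,16] [15,18] [13,20] [22,23] [21,24] [22,26] [24,28]
{[1,3]} hit by 3; {[6,8],[7,11]} hit by 8; {[15,16],[15,18],[13,20]} hit by 16; {[22,23],[21,24],[22,26]} hit by 23; {[24,28]} hit by 28.
Points: 3, 8, 16, 23, 28 (5 total).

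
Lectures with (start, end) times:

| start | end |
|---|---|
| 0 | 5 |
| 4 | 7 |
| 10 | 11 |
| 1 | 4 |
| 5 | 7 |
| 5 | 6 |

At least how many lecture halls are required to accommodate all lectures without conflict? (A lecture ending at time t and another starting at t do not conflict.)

3

starts: [0, 1, 4, 5, 5, 10]
ends:   [4, 5, 6, 7, 7, 11]
s0→1 s1→2 e4→1 s4→2 e5→1 s5→2 s5→3  — peak 3.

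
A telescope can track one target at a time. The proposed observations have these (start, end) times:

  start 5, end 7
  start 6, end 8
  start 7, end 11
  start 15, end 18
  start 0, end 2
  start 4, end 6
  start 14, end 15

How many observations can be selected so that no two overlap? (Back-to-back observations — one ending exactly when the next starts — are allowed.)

5

Sorted by end: (0,2)  (4,6)  (5,7)  (6,8)  (7,11)  (14,15)  (15,18)
take (0,2); take (4,6); take (6,8); take (14,15); take (15,18).
Selected 5 observations.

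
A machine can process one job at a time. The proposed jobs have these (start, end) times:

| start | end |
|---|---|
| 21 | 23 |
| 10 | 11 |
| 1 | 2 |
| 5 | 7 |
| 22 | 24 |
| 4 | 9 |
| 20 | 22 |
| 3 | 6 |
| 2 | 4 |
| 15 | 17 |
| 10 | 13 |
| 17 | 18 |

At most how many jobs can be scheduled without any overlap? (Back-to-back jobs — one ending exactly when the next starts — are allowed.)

8

By end time: (1,2), (2,4), (3,6), (5,7), (4,9), (10,11), (10,13), (15,17), (17,18), (20,22), (21,23), (22,24).
Pick (1,2); next start ≥ 2 → (2,4); next start ≥ 4 → (5,7); next start ≥ 7 → (10,11); next start ≥ 11 → (15,17); next start ≥ 17 → (17,18); next start ≥ 18 → (20,22); next start ≥ 22 → (22,24).
Selected 8 jobs.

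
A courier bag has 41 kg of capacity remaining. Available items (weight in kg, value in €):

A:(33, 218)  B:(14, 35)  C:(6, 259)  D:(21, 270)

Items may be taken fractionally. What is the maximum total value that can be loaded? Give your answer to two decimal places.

Ratios (sorted): C 43.17, D 12.86, A 6.61, B 2.50
take C (6 @ 259); take D (21 @ 270); take 14/33 of A → 92.48. Capacity used 41/41.
Total value = 621.48

621.48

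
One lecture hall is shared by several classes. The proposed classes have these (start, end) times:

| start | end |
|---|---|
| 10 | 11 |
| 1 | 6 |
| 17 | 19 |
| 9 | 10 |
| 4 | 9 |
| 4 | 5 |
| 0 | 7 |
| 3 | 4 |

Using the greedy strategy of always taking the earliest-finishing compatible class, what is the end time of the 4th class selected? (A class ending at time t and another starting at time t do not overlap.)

11

Order by finish time; keep every interval that doesn't clash with the previous kept one.
Sorted by end: (3,4)  (4,5)  (1,6)  (0,7)  (4,9)  (9,10)  (10,11)  (17,19)
take (3,4); take (4,5); skip (1,6); skip (4,9); take (9,10); take (10,11); take (17,19).
Selected: (3,4) (4,5) (9,10) (10,11) (17,19)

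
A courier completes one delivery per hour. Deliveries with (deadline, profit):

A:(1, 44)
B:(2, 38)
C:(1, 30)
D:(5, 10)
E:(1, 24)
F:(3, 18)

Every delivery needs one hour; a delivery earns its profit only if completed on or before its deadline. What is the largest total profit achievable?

110

Take jobs in profit order; each goes to the latest open slot no later than its deadline.
By profit: A(d1,44), B(d2,38), C(d1,30), E(d1,24), F(d3,18), D(d5,10)
A→slot 1; B→slot 2; C skipped; E skipped; F→slot 3; D→slot 5.
Profit = 44 + 38 + 18 + 10 = 110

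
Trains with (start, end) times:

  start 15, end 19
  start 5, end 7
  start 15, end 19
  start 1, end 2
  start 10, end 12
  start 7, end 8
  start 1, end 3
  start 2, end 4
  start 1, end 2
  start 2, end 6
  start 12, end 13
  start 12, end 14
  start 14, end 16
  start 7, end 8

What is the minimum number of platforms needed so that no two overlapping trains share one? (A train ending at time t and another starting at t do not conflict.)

3

Events (time:±→running): 1:+→1 1:+→2 1:+→3 … peak 3.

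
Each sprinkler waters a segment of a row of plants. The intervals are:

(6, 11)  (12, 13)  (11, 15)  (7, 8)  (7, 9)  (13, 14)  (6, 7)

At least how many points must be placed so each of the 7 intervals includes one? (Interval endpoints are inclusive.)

Process intervals by earliest right end; each time one isn't hit yet, stab at its right endpoint.
Sorted: [6,7] [7,8] [7,9] [6,11] [12,13] [13,14] [11,15]
{[6,7],[7,8],[7,9],[6,11]} hit by 7; {[12,13],[13,14],[11,15]} hit by 13.
Points: 7, 13 (2 total).

2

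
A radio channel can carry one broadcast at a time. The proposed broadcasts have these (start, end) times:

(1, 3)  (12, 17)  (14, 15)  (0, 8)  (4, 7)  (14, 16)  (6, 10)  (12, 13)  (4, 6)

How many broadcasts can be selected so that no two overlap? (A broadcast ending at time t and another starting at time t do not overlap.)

Greedy by earliest finish: after sorting by end time, pick each interval compatible with the last pick.
Sorted by end: (1,3)  (4,6)  (4,7)  (0,8)  (6,10)  (12,13)  (14,15)  (14,16)  (12,17)
take (1,3); take (4,6); skip (4,7); skip (0,8); take (6,10); take (12,13); take (14,15).
Selected 5 broadcasts.

5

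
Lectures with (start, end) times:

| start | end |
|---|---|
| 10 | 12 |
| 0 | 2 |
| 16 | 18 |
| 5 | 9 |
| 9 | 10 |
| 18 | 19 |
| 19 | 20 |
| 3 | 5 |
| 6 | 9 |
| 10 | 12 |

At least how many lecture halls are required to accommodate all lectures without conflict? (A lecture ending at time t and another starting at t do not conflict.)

2

The answer is the maximum number of intervals overlapping at any instant.
starts: [0, 3, 5, 6, 9, 10, 10, 16, 18, 19]
ends:   [2, 5, 9, 9, 10, 12, 12, 18, 19, 20]
s0→1 e2→0 s3→1 e5→0 s5→1 s6→2  — peak 2.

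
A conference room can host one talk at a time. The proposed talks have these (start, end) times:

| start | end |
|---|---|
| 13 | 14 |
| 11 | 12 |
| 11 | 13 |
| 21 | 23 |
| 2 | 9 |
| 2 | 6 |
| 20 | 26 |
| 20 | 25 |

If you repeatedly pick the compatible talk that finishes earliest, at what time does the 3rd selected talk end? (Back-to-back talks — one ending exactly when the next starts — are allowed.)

By end time: (2,6), (2,9), (11,12), (11,13), (13,14), (21,23), (20,25), (20,26).
Pick (2,6); next start ≥ 6 → (11,12); next start ≥ 12 → (13,14); next start ≥ 14 → (21,23).
Selected: (2,6) (11,12) (13,14) (21,23)

14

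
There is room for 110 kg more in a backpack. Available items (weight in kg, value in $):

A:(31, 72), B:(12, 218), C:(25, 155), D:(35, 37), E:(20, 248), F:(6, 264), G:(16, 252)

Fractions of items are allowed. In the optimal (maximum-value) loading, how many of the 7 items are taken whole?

6

Sort by value per unit weight and fill in that order.
Ratios (sorted): F 44.00, B 18.17, G 15.75, E 12.40, C 6.20, A 2.32, D 1.06
take F (6 @ 264); take B (12 @ 218); take G (16 @ 252); take E (20 @ 248); take C (25 @ 155); take A (31 @ 72). Capacity used 110/110.
6 item(s) taken whole.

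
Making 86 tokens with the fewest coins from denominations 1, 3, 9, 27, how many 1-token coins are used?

2

Greedy: take as many of the largest coin as possible, then repeat with the remainder.
86 − 3×27→5 − 1×3→2 − 2×1→0
Count of 1: 2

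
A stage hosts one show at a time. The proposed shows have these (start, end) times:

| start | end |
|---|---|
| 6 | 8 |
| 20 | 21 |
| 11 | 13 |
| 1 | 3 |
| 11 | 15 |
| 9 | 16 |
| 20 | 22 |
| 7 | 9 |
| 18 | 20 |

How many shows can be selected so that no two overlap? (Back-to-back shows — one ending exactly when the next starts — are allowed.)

By end time: (1,3), (6,8), (7,9), (11,13), (11,15), (9,16), (18,20), (20,21), (20,22).
Pick (1,3); next start ≥ 3 → (6,8); next start ≥ 8 → (11,13); next start ≥ 13 → (18,20); next start ≥ 20 → (20,21).
Selected 5 shows.

5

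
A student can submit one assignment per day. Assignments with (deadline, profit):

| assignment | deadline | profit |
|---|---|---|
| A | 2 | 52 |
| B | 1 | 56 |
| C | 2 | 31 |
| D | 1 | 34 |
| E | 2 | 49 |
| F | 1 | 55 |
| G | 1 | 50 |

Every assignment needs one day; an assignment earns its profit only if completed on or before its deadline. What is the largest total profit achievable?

108

By profit: B(d1,56), F(d1,55), A(d2,52), G(d1,50), E(d2,49), D(d1,34), C(d2,31)
B→slot 1; F skipped; A→slot 2; G skipped; E skipped; D skipped; C skipped.
Profit = 56 + 52 = 108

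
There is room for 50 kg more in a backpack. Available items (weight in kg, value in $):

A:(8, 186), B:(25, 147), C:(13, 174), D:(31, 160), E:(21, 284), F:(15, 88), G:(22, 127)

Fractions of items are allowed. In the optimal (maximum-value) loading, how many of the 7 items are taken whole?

3

Greedy by value/weight ratio, highest first.
Order: A (186/8=23.25) > E (284/21=13.52) > C (174/13=13.38) > B (147/25=5.88) > F (88/15=5.87) > G (127/22=5.77) > D (160/31=5.16)
Fill: take A (8 @ 186) → take E (21 @ 284) → take C (13 @ 174) → take 8/25 of B → 47.04; 50/50 used.
3 item(s) taken whole; one partial (take 8/25 of B).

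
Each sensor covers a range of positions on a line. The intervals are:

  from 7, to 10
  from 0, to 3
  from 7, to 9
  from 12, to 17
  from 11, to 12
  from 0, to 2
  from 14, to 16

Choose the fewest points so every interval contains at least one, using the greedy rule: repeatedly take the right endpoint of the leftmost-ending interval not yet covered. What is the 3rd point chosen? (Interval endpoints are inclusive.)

Sorted: [0,2] [0,3] [7,9] [7,10] [11,12] [14,16] [12,17]
{[0,2],[0,3]} hit by 2; {[7,9],[7,10]} hit by 9; {[11,12]} hit by 12; {[14,16],[12,17]} hit by 16.
Points: 2, 9, 12, 16 (4 total).

12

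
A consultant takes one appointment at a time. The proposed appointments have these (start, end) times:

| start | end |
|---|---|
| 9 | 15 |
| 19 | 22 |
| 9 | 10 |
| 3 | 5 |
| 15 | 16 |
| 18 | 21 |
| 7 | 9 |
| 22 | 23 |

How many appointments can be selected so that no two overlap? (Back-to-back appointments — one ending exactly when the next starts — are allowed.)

6

Sorted by end: (3,5)  (7,9)  (9,10)  (9,15)  (15,16)  (18,21)  (19,22)  (22,23)
take (3,5); take (7,9); take (9,10); take (15,16); take (18,21); take (22,23).
Selected 6 appointments.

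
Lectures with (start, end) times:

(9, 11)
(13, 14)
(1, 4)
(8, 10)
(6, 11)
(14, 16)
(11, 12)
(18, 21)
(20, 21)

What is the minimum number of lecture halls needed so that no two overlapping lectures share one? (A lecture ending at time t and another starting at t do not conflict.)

starts: [1, 6, 8, 9, 11, 13, 14, 18, 20]
ends:   [4, 10, 11, 11, 12, 14, 16, 21, 21]
s1→1 e4→0 s6→1 s8→2 s9→3  — peak 3.

3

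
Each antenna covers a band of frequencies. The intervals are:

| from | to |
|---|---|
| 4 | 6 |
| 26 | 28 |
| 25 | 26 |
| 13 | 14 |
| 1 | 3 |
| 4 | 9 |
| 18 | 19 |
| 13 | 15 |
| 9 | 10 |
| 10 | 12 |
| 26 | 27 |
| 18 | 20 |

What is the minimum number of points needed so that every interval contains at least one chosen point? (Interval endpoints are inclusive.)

6

Process intervals by earliest right end; each time one isn't hit yet, stab at its right endpoint.
Sorted: [1,3] [4,6] [4,9] [9,10] [10,12] [13,14] [13,15] [18,19] [18,20] [25,26] [26,27] [26,28]
{[1,3]} hit by 3; {[4,6],[4,9]} hit by 6; {[9,10],[10,12]} hit by 10; {[13,14],[13,15]} hit by 14; {[18,19],[18,20]} hit by 19; {[25,26],[26,27],[26,28]} hit by 26.
Points: 3, 6, 10, 14, 19, 26 (6 total).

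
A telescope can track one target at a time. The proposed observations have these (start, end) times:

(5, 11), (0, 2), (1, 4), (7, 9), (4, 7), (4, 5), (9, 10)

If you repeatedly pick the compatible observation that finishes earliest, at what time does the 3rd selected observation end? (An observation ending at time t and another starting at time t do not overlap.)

9

Sorted by end: (0,2)  (1,4)  (4,5)  (4,7)  (7,9)  (9,10)  (5,11)
take (0,2); take (4,5); take (7,9); take (9,10); skip (5,11).
Selected: (0,2) (4,5) (7,9) (9,10)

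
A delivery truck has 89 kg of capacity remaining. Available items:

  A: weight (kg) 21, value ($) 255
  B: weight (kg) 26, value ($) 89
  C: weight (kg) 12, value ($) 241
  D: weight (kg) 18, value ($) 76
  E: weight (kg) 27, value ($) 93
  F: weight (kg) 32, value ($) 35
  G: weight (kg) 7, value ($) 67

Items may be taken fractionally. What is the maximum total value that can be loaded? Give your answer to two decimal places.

Greedy by value/weight ratio, highest first.
Ratios (sorted): C 20.08, A 12.14, G 9.57, D 4.22, E 3.44, B 3.42, F 1.09
take C (12 @ 241); take A (21 @ 255); take G (7 @ 67); take D (18 @ 76); take E (27 @ 93); take 4/26 of B → 13.69. Capacity used 89/89.
Total value = 745.69

745.69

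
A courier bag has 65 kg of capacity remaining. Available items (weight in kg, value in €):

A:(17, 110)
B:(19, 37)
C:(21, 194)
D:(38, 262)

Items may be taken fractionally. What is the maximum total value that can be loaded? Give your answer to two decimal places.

Order: C (194/21=9.24) > D (262/38=6.89) > A (110/17=6.47) > B (37/19=1.95)
Fill: take C (21 @ 194) → take D (38 @ 262) → take 6/17 of A → 38.82; 65/65 used.
Total value = 494.82

494.82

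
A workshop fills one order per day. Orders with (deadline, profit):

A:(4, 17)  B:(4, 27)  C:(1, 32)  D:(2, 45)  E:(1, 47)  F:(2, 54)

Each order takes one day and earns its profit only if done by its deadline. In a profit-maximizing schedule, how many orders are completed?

Sort by profit descending; place each in the latest free slot ≤ its deadline.
By profit: F(d2,54), E(d1,47), D(d2,45), C(d1,32), B(d4,27), A(d4,17)
F→slot 2; E→slot 1; D skipped; C skipped; B→slot 4; A→slot 3.
4 of 6 scheduled.

4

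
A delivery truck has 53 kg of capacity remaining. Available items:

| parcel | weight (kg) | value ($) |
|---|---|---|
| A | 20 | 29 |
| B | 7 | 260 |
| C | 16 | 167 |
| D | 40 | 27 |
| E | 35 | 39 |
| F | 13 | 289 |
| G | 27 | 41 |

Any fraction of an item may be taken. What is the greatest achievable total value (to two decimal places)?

741.81

Sort by value per unit weight and fill in that order.
Ratios (sorted): B 37.14, F 22.23, C 10.44, G 1.52, A 1.45, E 1.11, D 0.68
take B (7 @ 260); take F (13 @ 289); take C (16 @ 167); take 17/27 of G → 25.81. Capacity used 53/53.
Total value = 741.81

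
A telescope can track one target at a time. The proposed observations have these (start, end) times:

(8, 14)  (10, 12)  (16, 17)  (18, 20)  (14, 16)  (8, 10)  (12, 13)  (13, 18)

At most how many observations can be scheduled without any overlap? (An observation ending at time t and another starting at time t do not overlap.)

6

Sort by end time and greedily take each interval whose start is ≥ the last chosen end.
By end time: (8,10), (10,12), (12,13), (8,14), (14,16), (16,17), (13,18), (18,20).
Pick (8,10); next start ≥ 10 → (10,12); next start ≥ 12 → (12,13); next start ≥ 13 → (14,16); next start ≥ 16 → (16,17); next start ≥ 17 → (18,20).
Selected 6 observations.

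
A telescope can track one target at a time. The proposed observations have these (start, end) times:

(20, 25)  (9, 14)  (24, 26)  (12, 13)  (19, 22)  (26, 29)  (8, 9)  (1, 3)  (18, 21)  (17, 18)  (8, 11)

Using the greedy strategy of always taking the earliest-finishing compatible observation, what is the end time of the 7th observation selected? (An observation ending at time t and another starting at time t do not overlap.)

29

Greedy by earliest finish: after sorting by end time, pick each interval compatible with the last pick.
By end time: (1,3), (8,9), (8,11), (12,13), (9,14), (17,18), (18,21), (19,22), (20,25), (24,26), (26,29).
Pick (1,3); next start ≥ 3 → (8,9); next start ≥ 9 → (12,13); next start ≥ 13 → (17,18); next start ≥ 18 → (18,21); next start ≥ 21 → (24,26); next start ≥ 26 → (26,29).
Selected: (1,3) (8,9) (12,13) (17,18) (18,21) (24,26) (26,29)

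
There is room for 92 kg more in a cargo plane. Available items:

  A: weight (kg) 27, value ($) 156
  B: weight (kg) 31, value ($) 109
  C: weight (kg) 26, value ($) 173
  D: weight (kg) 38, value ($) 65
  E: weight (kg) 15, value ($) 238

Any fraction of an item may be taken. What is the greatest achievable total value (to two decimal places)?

651.39

Sort by value per unit weight and fill in that order.
Order: E (238/15=15.87) > C (173/26=6.65) > A (156/27=5.78) > B (109/31=3.52) > D (65/38=1.71)
Fill: take E (15 @ 238) → take C (26 @ 173) → take A (27 @ 156) → take 24/31 of B → 84.39; 92/92 used.
Total value = 651.39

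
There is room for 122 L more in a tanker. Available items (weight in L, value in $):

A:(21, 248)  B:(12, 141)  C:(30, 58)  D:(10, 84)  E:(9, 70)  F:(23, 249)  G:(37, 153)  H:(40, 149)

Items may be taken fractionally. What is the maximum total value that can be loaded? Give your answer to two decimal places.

Sort by value per unit weight and fill in that order.
Ratios (sorted): A 11.81, B 11.75, F 10.83, D 8.40, E 7.78, G 4.14, H 3.73, C 1.93
take A (21 @ 248); take B (12 @ 141); take F (23 @ 249); take D (10 @ 84); take E (9 @ 70); take G (37 @ 153); take 10/40 of H → 37.25. Capacity used 122/122.
Total value = 982.25

982.25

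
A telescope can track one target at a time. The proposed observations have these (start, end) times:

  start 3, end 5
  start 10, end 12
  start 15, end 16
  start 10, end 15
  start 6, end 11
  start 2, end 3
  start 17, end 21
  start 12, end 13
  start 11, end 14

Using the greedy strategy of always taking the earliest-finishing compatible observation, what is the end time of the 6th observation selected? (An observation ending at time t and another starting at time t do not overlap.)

Greedy by earliest finish: after sorting by end time, pick each interval compatible with the last pick.
By end time: (2,3), (3,5), (6,11), (10,12), (12,13), (11,14), (10,15), (15,16), (17,21).
Pick (2,3); next start ≥ 3 → (3,5); next start ≥ 5 → (6,11); next start ≥ 11 → (12,13); next start ≥ 13 → (15,16); next start ≥ 16 → (17,21).
Selected: (2,3) (3,5) (6,11) (12,13) (15,16) (17,21)

21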